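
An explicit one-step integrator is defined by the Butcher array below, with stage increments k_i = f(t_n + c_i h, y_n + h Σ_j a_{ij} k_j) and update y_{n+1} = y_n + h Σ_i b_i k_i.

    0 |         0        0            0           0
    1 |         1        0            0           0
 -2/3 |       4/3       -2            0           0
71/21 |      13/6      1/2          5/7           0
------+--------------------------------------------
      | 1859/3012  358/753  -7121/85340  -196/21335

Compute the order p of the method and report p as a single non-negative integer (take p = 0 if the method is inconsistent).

3

b = (1859/3012, 358/753, -7121/85340, -196/21335)
c = (0, 1, -2/3, 71/21)
Ac = (0, 0, -2, 1/42)
Σ b_i: 1859/3012·1 + 358/753·1 + (-7121/85340)·1 + (-196/21335)·1 = 1 ✓
b·c: 358/753·1 + (-7121/85340)·(-2/3) + (-196/21335)·71/21 = 1/2 ✓
b·c²: 358/753·1 + (-7121/85340)·4/9 + (-196/21335)·5041/441 = 1/3 ✓
b·Ac: (-7121/85340)·(-2) + (-196/21335)·1/42 = 1/6 ✓
b·c³: 358/753·1 + (-7121/85340)·(-8/27) + (-196/21335)·357911/9261 = 6884/47439 ≠ 1/4 ⇒ order 3.
b·(c∘Ac): (-7121/85340)·4/3 + (-196/21335)·71/882 = -253/2259 ≠ 1/8
b·Ac²: (-7121/85340)·(-2) + (-196/21335)·103/126 = 12241/76806 ≠ 1/12
b·A²c: (-196/21335)·(-10/7) = 56/4267 ≠ 1/24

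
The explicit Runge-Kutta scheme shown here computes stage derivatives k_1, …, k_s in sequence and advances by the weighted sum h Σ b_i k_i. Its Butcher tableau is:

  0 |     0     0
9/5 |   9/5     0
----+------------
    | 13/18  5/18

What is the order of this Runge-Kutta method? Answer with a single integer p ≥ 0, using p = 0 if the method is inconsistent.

b = (13/18, 5/18)
c = (0, 9/5)
Σ b_i: 13/18·1 + 5/18·1 = 1 ✓
b·c: 5/18·9/5 = 1/2 ✓; 2 stages ⇒ order 2.

2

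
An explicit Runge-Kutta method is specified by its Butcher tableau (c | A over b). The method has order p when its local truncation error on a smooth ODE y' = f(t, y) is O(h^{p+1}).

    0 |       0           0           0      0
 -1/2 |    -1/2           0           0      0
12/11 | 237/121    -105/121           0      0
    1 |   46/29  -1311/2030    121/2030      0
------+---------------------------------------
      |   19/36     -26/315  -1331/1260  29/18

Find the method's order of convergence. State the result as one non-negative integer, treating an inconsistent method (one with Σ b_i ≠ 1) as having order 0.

b = (19/36, -26/315, -1331/1260, 29/18)
c = (0, -1/2, 12/11, 1)
Ac = (0, 0, 105/242, 45/116)
Σ b_i: 19/36·1 + (-26/315)·1 + (-1331/1260)·1 + 29/18·1 = 1 ✓
b·c: (-26/315)·(-1/2) + (-1331/1260)·12/11 + 29/18·1 = 1/2 ✓
b·c²: (-26/315)·1/4 + (-1331/1260)·144/121 + 29/18·1 = 1/3 ✓
b·Ac: (-1331/1260)·105/242 + 29/18·45/116 = 1/6 ✓
b·c³: (-26/315)·(-1/8) + (-1331/1260)·1728/1331 + 29/18·1 = 1/4 ✓
b·(c∘Ac): (-1331/1260)·630/1331 + 29/18·45/116 = 1/8 ✓
b·Ac²: (-1331/1260)·(-105/484) + 29/18·(-21/232) = 1/12 ✓
b·A²c: 29/18·3/116 = 1/24 ✓; 4 stages ⇒ order 4.

4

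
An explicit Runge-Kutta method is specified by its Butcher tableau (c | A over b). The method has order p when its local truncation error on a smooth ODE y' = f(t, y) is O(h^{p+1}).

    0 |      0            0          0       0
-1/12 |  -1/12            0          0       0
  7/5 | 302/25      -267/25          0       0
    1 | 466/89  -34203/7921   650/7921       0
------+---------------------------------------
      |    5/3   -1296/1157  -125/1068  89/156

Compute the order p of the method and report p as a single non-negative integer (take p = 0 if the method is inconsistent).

4

b = (5/3, -1296/1157, -125/1068, 89/156)
c = (0, -1/12, 7/5, 1)
Ac = (0, 0, 89/100, 169/356)
Σ b_i: 5/3·1 + (-1296/1157)·1 + (-125/1068)·1 + 89/156·1 = 1 ✓
b·c: (-1296/1157)·(-1/12) + (-125/1068)·7/5 + 89/156·1 = 1/2 ✓
b·c²: (-1296/1157)·1/144 + (-125/1068)·49/25 + 89/156·1 = 1/3 ✓
b·Ac: (-125/1068)·89/100 + 89/156·169/356 = 1/6 ✓
b·c³: (-1296/1157)·(-1/1728) + (-125/1068)·343/125 + 89/156·1 = 1/4 ✓
b·(c∘Ac): (-125/1068)·623/500 + 89/156·169/356 = 1/8 ✓
b·Ac²: (-125/1068)·(-89/1200) + 89/156·559/4272 = 1/12 ✓
b·A²c: 89/156·13/178 = 1/24 ✓; 4 stages ⇒ order 4.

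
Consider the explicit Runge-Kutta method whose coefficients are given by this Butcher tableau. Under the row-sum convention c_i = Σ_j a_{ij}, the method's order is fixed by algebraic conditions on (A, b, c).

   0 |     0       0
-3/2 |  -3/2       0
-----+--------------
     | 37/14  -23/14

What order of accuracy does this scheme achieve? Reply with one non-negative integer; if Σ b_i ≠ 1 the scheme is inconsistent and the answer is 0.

b = (37/14, -23/14)
c = (0, -3/2)
Σ b_i: 37/14·1 + (-23/14)·1 = 1 ✓
b·c: (-23/14)·(-3/2) = 69/28 ≠ 1/2 ⇒ order 1.

1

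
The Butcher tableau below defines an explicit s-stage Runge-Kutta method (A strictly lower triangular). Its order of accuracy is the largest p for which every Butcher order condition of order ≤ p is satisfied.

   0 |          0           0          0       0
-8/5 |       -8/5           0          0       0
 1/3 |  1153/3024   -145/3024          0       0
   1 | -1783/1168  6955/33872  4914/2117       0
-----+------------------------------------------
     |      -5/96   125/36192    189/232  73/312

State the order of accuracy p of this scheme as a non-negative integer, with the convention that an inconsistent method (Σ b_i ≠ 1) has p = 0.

b = (-5/96, 125/36192, 189/232, 73/312)
c = (0, -8/5, 1/3, 1)
Ac = (0, 0, 29/378, 65/146)
Σ b_i: (-5/96)·1 + 125/36192·1 + 189/232·1 + 73/312·1 = 1 ✓
b·c: 125/36192·(-8/5) + 189/232·1/3 + 73/312·1 = 1/2 ✓
b·c²: 125/36192·64/25 + 189/232·1/9 + 73/312·1 = 1/3 ✓
b·Ac: 189/232·29/378 + 73/312·65/146 = 1/6 ✓
b·c³: 125/36192·(-512/125) + 189/232·1/27 + 73/312·1 = 1/4 ✓
b·(c∘Ac): 189/232·29/1134 + 73/312·65/146 = 1/8 ✓
b·Ac²: 189/232·(-116/945) + 73/312·286/365 = 1/12 ✓
b·A²c: 73/312·13/73 = 1/24 ✓; 4 stages ⇒ order 4.

4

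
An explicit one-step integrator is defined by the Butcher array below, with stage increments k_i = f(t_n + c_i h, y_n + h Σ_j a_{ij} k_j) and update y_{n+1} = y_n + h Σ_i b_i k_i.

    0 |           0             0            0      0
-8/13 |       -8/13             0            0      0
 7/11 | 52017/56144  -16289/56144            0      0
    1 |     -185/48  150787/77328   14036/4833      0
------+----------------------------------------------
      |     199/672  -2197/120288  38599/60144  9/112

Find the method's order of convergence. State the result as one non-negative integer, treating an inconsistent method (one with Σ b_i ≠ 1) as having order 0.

4

b = (199/672, -2197/120288, 38599/60144, 9/112)
c = (0, -8/13, 7/11, 1)
Ac = (0, 0, 1253/7018, 35/54)
Σ b_i: 199/672·1 + (-2197/120288)·1 + 38599/60144·1 + 9/112·1 = 1 ✓
b·c: (-2197/120288)·(-8/13) + 38599/60144·7/11 + 9/112·1 = 1/2 ✓
b·c²: (-2197/120288)·64/169 + 38599/60144·49/121 + 9/112·1 = 1/3 ✓
b·Ac: 38599/60144·1253/7018 + 9/112·35/54 = 1/6 ✓
b·c³: (-2197/120288)·(-512/2197) + 38599/60144·343/1331 + 9/112·1 = 1/4 ✓
b·(c∘Ac): 38599/60144·8771/77198 + 9/112·35/54 = 1/8 ✓
b·Ac²: 38599/60144·(-5012/45617) + 9/112·224/117 = 1/12 ✓
b·A²c: 9/112·14/27 = 1/24 ✓; 4 stages ⇒ order 4.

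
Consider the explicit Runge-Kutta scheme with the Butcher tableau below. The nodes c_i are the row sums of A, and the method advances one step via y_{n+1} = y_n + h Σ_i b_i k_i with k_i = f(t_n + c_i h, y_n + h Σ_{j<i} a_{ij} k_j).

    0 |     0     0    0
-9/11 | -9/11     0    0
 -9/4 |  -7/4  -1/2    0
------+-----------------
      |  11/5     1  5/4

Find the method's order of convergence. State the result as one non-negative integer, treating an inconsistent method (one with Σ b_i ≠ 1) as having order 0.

0

b = (11/5, 1, 5/4)
c = (0, -9/11, -9/4)
Ac = (0, 0, 9/22)
Σ b_i: 11/5·1 + 1·1 + 5/4·1 = 89/20 ≠ 1 ⇒ order 0.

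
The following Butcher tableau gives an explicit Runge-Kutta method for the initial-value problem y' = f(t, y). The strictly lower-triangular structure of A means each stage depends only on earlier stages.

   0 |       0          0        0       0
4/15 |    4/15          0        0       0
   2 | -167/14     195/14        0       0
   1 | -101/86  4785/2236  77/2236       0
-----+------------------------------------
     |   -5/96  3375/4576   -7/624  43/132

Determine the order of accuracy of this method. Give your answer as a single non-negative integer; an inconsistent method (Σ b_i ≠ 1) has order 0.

4

b = (-5/96, 3375/4576, -7/624, 43/132)
c = (0, 4/15, 2, 1)
Ac = (0, 0, 26/7, 55/86)
Σ b_i: (-5/96)·1 + 3375/4576·1 + (-7/624)·1 + 43/132·1 = 1 ✓
b·c: 3375/4576·4/15 + (-7/624)·2 + 43/132·1 = 1/2 ✓
b·c²: 3375/4576·16/225 + (-7/624)·4 + 43/132·1 = 1/3 ✓
b·Ac: (-7/624)·26/7 + 43/132·55/86 = 1/6 ✓
b·c³: 3375/4576·64/3375 + (-7/624)·8 + 43/132·1 = 1/4 ✓
b·(c∘Ac): (-7/624)·52/7 + 43/132·55/86 = 1/8 ✓
b·Ac²: (-7/624)·104/105 + 43/132·187/645 = 1/12 ✓
b·A²c: 43/132·11/86 = 1/24 ✓; 4 stages ⇒ order 4.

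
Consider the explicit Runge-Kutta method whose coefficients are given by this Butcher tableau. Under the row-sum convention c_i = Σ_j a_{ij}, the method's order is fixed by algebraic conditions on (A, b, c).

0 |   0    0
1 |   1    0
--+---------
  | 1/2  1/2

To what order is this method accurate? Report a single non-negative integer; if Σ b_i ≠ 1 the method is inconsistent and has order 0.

b = (1/2, 1/2)
c = (0, 1)
Σ b_i: 1/2·1 + 1/2·1 = 1 ✓
b·c: 1/2·1 = 1/2 ✓; 2 stages ⇒ order 2.

2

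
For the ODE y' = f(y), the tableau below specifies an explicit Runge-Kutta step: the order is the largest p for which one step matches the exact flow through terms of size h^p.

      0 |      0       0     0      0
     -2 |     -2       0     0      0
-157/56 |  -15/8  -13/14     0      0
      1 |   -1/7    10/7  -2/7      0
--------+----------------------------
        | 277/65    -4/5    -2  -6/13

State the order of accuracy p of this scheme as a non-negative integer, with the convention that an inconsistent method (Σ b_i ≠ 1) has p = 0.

1

b = (277/65, -4/5, -2, -6/13)
c = (0, -2, -157/56, 1)
Ac = (0, 0, 13/7, -403/196)
Σ b_i: 277/65·1 + (-4/5)·1 + (-2)·1 + (-6/13)·1 = 1 ✓
b·c: (-4/5)·(-2) + (-2)·(-157/56) + (-6/13)·1 = 12277/1820 ≠ 1/2 ⇒ order 1.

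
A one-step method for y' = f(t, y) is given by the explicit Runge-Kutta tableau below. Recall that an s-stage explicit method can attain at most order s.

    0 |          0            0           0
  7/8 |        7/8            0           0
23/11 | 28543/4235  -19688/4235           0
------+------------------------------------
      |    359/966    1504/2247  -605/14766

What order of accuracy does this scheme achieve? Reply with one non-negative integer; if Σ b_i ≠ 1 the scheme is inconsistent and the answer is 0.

b = (359/966, 1504/2247, -605/14766)
c = (0, 7/8, 23/11)
Ac = (0, 0, -2461/605)
Σ b_i: 359/966·1 + 1504/2247·1 + (-605/14766)·1 = 1 ✓
b·c: 1504/2247·7/8 + (-605/14766)·23/11 = 1/2 ✓
b·c²: 1504/2247·49/64 + (-605/14766)·529/121 = 1/3 ✓
b·Ac: (-605/14766)·(-2461/605) = 1/6 ✓; 3 stages ⇒ order 3.

3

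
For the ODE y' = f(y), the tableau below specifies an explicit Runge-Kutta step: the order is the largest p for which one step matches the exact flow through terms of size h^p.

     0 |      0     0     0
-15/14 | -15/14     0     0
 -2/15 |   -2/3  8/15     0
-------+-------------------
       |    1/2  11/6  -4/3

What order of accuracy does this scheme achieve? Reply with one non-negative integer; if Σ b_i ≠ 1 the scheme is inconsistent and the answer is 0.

b = (1/2, 11/6, -4/3)
c = (0, -15/14, -2/15)
Ac = (0, 0, -4/7)
Σ b_i: 1/2·1 + 11/6·1 + (-4/3)·1 = 1 ✓
b·c: 11/6·(-15/14) + (-4/3)·(-2/15) = -2251/1260 ≠ 1/2 ⇒ order 1.

1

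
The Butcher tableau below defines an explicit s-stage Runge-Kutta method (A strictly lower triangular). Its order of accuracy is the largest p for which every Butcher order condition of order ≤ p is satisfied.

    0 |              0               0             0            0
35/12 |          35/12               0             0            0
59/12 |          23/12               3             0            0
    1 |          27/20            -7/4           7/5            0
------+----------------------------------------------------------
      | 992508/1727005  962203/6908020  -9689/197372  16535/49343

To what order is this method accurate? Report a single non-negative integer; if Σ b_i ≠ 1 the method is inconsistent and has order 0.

b = (992508/1727005, 962203/6908020, -9689/197372, 16535/49343)
c = (0, 35/12, 59/12, 1)
Ac = (0, 0, 35/4, 427/240)
Σ b_i: 992508/1727005·1 + 962203/6908020·1 + (-9689/197372)·1 + 16535/49343·1 = 1 ✓
b·c: 962203/6908020·35/12 + (-9689/197372)·59/12 + 16535/49343·1 = 1/2 ✓
b·c²: 962203/6908020·1225/144 + (-9689/197372)·3481/144 + 16535/49343·1 = 1/3 ✓
b·Ac: (-9689/197372)·35/4 + 16535/49343·427/240 = 1/6 ✓
b·c³: 962203/6908020·42875/1728 + (-9689/197372)·205379/1728 + 16535/49343·1 = -3226521/1578976 ≠ 1/4 ⇒ order 3.
b·(c∘Ac): (-9689/197372)·2065/48 + 16535/49343·427/240 = -2051347/1353408 ≠ 1/8
b·Ac²: (-9689/197372)·1225/48 + 16535/49343·54593/2880 = 2588071/507528 ≠ 1/12
b·A²c: 16535/49343·49/4 = 16535/4028 ≠ 1/24

3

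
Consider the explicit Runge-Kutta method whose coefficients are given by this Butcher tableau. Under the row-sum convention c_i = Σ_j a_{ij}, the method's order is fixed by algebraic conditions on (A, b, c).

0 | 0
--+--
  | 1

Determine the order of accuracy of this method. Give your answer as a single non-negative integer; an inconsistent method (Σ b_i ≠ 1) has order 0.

1

b = (1)
c = (0)
Σ b_i: 1·1 = 1 ✓; 1 stage ⇒ order 1.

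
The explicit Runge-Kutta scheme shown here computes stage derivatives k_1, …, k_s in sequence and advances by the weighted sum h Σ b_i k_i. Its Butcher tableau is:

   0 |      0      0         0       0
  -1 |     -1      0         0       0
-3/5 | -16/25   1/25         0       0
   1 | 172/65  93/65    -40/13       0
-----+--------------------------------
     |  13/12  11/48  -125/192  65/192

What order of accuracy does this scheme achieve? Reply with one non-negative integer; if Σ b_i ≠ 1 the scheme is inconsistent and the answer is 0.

4

b = (13/12, 11/48, -125/192, 65/192)
c = (0, -1, -3/5, 1)
Ac = (0, 0, -1/25, 27/65)
Σ b_i: 13/12·1 + 11/48·1 + (-125/192)·1 + 65/192·1 = 1 ✓
b·c: 11/48·(-1) + (-125/192)·(-3/5) + 65/192·1 = 1/2 ✓
b·c²: 11/48·1 + (-125/192)·9/25 + 65/192·1 = 1/3 ✓
b·Ac: (-125/192)·(-1/25) + 65/192·27/65 = 1/6 ✓
b·c³: 11/48·(-1) + (-125/192)·(-27/125) + 65/192·1 = 1/4 ✓
b·(c∘Ac): (-125/192)·3/125 + 65/192·27/65 = 1/8 ✓
b·Ac²: (-125/192)·1/25 + 65/192·21/65 = 1/12 ✓
b·A²c: 65/192·8/65 = 1/24 ✓; 4 stages ⇒ order 4.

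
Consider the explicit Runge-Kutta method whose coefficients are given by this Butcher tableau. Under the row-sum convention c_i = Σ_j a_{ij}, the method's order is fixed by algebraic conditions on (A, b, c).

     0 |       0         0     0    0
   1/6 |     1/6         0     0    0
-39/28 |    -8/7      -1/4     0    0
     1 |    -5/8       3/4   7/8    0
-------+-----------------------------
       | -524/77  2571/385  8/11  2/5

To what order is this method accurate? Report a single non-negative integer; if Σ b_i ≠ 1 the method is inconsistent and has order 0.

2

b = (-524/77, 2571/385, 8/11, 2/5)
c = (0, 1/6, -39/28, 1)
Ac = (0, 0, -1/24, -35/32)
Σ b_i: (-524/77)·1 + 2571/385·1 + 8/11·1 + 2/5·1 = 1 ✓
b·c: 2571/385·1/6 + 8/11·(-39/28) + 2/5·1 = 1/2 ✓
b·c²: 2571/385·1/36 + 8/11·1521/784 + 2/5·1 = 12913/6468 ≠ 1/3 ⇒ order 2.
b·Ac: 8/11·(-1/24) + 2/5·(-35/32) = -247/528 ≠ 1/6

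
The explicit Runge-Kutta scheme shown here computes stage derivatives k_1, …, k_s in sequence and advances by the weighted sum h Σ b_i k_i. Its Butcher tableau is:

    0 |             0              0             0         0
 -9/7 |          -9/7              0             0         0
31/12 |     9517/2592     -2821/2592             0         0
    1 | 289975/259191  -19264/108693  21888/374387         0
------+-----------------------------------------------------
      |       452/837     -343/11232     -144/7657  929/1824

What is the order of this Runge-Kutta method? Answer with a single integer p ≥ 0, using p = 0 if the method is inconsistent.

b = (452/837, -343/11232, -144/7657, 929/1824)
c = (0, -9/7, 31/12, 1)
Ac = (0, 0, 403/288, 352/929)
Σ b_i: 452/837·1 + (-343/11232)·1 + (-144/7657)·1 + 929/1824·1 = 1 ✓
b·c: (-343/11232)·(-9/7) + (-144/7657)·31/12 + 929/1824·1 = 1/2 ✓
b·c²: (-343/11232)·81/49 + (-144/7657)·961/144 + 929/1824·1 = 1/3 ✓
b·Ac: (-144/7657)·403/288 + 929/1824·352/929 = 1/6 ✓
b·c³: (-343/11232)·(-729/343) + (-144/7657)·29791/1728 + 929/1824·1 = 1/4 ✓
b·(c∘Ac): (-144/7657)·12493/3456 + 929/1824·352/929 = 1/8 ✓
b·Ac²: (-144/7657)·(-403/224) + 929/1824·632/6503 = 1/12 ✓
b·A²c: 929/1824·76/929 = 1/24 ✓; 4 stages ⇒ order 4.

4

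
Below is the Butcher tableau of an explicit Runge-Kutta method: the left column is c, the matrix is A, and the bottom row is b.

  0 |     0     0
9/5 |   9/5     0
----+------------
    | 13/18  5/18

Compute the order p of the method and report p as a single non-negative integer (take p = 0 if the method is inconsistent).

b = (13/18, 5/18)
c = (0, 9/5)
Σ b_i: 13/18·1 + 5/18·1 = 1 ✓
b·c: 5/18·9/5 = 1/2 ✓; 2 stages ⇒ order 2.

2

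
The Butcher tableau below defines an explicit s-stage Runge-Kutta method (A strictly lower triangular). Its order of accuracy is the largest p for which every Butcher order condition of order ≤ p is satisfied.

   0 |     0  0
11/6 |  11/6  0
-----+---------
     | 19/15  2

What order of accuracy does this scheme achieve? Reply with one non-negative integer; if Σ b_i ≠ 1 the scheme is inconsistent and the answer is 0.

0

b = (19/15, 2)
c = (0, 11/6)
Σ b_i: 19/15·1 + 2·1 = 49/15 ≠ 1 ⇒ order 0.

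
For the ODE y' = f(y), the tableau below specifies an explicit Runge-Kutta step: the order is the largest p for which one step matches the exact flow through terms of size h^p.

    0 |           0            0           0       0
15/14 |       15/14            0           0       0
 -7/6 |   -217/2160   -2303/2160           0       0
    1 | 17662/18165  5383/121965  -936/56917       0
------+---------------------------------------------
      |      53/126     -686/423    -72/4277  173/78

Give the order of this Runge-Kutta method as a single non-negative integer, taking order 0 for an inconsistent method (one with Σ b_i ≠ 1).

b = (53/126, -686/423, -72/4277, 173/78)
c = (0, 15/14, -7/6, 1)
Ac = (0, 0, -329/288, 23/346)
Σ b_i: 53/126·1 + (-686/423)·1 + (-72/4277)·1 + 173/78·1 = 1 ✓
b·c: (-686/423)·15/14 + (-72/4277)·(-7/6) + 173/78·1 = 1/2 ✓
b·c²: (-686/423)·225/196 + (-72/4277)·49/36 + 173/78·1 = 1/3 ✓
b·Ac: (-72/4277)·(-329/288) + 173/78·23/346 = 1/6 ✓
b·c³: (-686/423)·3375/2744 + (-72/4277)·(-343/216) + 173/78·1 = 1/4 ✓
b·(c∘Ac): (-72/4277)·2303/1728 + 173/78·23/346 = 1/8 ✓
b·Ac²: (-72/4277)·(-235/192) + 173/78·137/4844 = 1/12 ✓
b·A²c: 173/78·13/692 = 1/24 ✓; 4 stages ⇒ order 4.

4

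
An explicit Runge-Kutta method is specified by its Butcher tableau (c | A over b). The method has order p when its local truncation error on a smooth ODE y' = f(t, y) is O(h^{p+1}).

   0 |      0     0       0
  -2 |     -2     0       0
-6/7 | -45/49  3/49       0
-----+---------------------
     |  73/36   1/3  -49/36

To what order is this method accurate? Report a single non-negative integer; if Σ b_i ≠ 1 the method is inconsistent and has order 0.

b = (73/36, 1/3, -49/36)
c = (0, -2, -6/7)
Ac = (0, 0, -6/49)
Σ b_i: 73/36·1 + 1/3·1 + (-49/36)·1 = 1 ✓
b·c: 1/3·(-2) + (-49/36)·(-6/7) = 1/2 ✓
b·c²: 1/3·4 + (-49/36)·36/49 = 1/3 ✓
b·Ac: (-49/36)·(-6/49) = 1/6 ✓; 3 stages ⇒ order 3.

3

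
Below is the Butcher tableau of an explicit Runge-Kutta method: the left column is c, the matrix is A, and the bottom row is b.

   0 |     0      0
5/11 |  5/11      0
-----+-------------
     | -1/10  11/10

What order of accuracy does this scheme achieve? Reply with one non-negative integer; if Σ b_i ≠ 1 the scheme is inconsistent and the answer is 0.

2

b = (-1/10, 11/10)
c = (0, 5/11)
Σ b_i: (-1/10)·1 + 11/10·1 = 1 ✓
b·c: 11/10·5/11 = 1/2 ✓; 2 stages ⇒ order 2.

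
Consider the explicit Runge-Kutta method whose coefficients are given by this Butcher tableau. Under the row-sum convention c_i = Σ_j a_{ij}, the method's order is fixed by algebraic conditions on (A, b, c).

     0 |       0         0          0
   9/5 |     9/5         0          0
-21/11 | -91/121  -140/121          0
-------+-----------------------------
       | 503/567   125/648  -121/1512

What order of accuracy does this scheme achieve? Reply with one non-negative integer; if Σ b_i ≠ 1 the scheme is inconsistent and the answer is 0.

3

b = (503/567, 125/648, -121/1512)
c = (0, 9/5, -21/11)
Ac = (0, 0, -252/121)
Σ b_i: 503/567·1 + 125/648·1 + (-121/1512)·1 = 1 ✓
b·c: 125/648·9/5 + (-121/1512)·(-21/11) = 1/2 ✓
b·c²: 125/648·81/25 + (-121/1512)·441/121 = 1/3 ✓
b·Ac: (-121/1512)·(-252/121) = 1/6 ✓; 3 stages ⇒ order 3.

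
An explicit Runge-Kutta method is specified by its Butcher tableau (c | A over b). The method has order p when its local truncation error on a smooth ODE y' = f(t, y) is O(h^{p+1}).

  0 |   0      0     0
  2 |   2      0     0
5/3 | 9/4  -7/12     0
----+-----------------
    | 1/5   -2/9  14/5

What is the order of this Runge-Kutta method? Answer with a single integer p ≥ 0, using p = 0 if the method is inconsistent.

b = (1/5, -2/9, 14/5)
c = (0, 2, 5/3)
Ac = (0, 0, -7/6)
Σ b_i: 1/5·1 + (-2/9)·1 + 14/5·1 = 25/9 ≠ 1 ⇒ order 0.

0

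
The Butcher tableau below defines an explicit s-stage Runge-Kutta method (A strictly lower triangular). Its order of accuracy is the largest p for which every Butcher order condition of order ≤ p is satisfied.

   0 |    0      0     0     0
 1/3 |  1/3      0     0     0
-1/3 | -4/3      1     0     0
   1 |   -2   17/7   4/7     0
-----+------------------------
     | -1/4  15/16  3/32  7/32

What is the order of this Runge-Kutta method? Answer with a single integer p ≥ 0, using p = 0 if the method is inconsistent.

4

b = (-1/4, 15/16, 3/32, 7/32)
c = (0, 1/3, -1/3, 1)
Ac = (0, 0, 1/3, 13/21)
Σ b_i: (-1/4)·1 + 15/16·1 + 3/32·1 + 7/32·1 = 1 ✓
b·c: 15/16·1/3 + 3/32·(-1/3) + 7/32·1 = 1/2 ✓
b·c²: 15/16·1/9 + 3/32·1/9 + 7/32·1 = 1/3 ✓
b·Ac: 3/32·1/3 + 7/32·13/21 = 1/6 ✓
b·c³: 15/16·1/27 + 3/32·(-1/27) + 7/32·1 = 1/4 ✓
b·(c∘Ac): 3/32·(-1/9) + 7/32·13/21 = 1/8 ✓
b·Ac²: 3/32·1/9 + 7/32·1/3 = 1/12 ✓
b·A²c: 7/32·4/21 = 1/24 ✓; 4 stages ⇒ order 4.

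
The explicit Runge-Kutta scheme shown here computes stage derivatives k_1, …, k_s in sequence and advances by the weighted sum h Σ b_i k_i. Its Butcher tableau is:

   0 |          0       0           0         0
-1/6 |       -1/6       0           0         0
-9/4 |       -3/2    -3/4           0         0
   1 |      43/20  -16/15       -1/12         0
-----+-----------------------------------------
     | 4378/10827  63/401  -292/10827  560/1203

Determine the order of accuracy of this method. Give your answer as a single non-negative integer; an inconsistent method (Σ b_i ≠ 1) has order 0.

3

b = (4378/10827, 63/401, -292/10827, 560/1203)
c = (0, -1/6, -9/4, 1)
Ac = (0, 0, 1/8, 263/720)
Σ b_i: 4378/10827·1 + 63/401·1 + (-292/10827)·1 + 560/1203·1 = 1 ✓
b·c: 63/401·(-1/6) + (-292/10827)·(-9/4) + 560/1203·1 = 1/2 ✓
b·c²: 63/401·1/36 + (-292/10827)·81/16 + 560/1203·1 = 1/3 ✓
b·Ac: (-292/10827)·1/8 + 560/1203·263/720 = 1/6 ✓
b·c³: 63/401·(-1/216) + (-292/10827)·(-729/64) + 560/1203·1 = 4953/6416 ≠ 1/4 ⇒ order 3.
b·(c∘Ac): (-292/10827)·(-9/32) + 560/1203·263/720 = 15385/86616 ≠ 1/8
b·Ac²: (-292/10827)·(-1/48) + 560/1203·(-3901/8640) = -1513/7218 ≠ 1/12
b·A²c: 560/1203·(-1/96) = -35/7218 ≠ 1/24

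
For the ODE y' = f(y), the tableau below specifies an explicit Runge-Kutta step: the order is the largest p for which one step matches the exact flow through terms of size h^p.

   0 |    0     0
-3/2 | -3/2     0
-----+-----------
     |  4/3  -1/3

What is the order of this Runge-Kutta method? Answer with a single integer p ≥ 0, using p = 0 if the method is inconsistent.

b = (4/3, -1/3)
c = (0, -3/2)
Σ b_i: 4/3·1 + (-1/3)·1 = 1 ✓
b·c: (-1/3)·(-3/2) = 1/2 ✓; 2 stages ⇒ order 2.

2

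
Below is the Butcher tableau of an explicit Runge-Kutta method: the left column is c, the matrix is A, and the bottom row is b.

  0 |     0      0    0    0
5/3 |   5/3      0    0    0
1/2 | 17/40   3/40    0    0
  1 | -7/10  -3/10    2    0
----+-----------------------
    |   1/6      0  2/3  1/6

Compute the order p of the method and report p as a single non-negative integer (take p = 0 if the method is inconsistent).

4

b = (1/6, 0, 2/3, 1/6)
c = (0, 5/3, 1/2, 1)
Ac = (0, 0, 1/8, 1/2)
Σ b_i: 1/6·1 + 2/3·1 + 1/6·1 = 1 ✓
b·c: 2/3·1/2 + 1/6·1 = 1/2 ✓
b·c²: 2/3·1/4 + 1/6·1 = 1/3 ✓
b·Ac: 2/3·1/8 + 1/6·1/2 = 1/6 ✓
b·c³: 2/3·1/8 + 1/6·1 = 1/4 ✓
b·(c∘Ac): 2/3·1/16 + 1/6·1/2 = 1/8 ✓
b·Ac²: 2/3·5/24 + 1/6·(-1/3) = 1/12 ✓
b·A²c: 1/6·1/4 = 1/24 ✓; 4 stages ⇒ order 4.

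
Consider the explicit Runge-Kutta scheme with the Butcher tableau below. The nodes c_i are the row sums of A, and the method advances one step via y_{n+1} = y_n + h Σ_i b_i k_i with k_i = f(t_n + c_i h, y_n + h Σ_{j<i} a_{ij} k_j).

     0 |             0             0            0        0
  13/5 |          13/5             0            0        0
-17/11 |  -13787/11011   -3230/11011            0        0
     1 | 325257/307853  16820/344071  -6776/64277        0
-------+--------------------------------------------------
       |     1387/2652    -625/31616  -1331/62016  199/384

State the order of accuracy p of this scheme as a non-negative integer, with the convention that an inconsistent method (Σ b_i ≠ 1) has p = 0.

4

b = (1387/2652, -625/31616, -1331/62016, 199/384)
c = (0, 13/5, -17/11, 1)
Ac = (0, 0, -646/847, 404/1393)
Σ b_i: 1387/2652·1 + (-625/31616)·1 + (-1331/62016)·1 + 199/384·1 = 1 ✓
b·c: (-625/31616)·13/5 + (-1331/62016)·(-17/11) + 199/384·1 = 1/2 ✓
b·c²: (-625/31616)·169/25 + (-1331/62016)·289/121 + 199/384·1 = 1/3 ✓
b·Ac: (-1331/62016)·(-646/847) + 199/384·404/1393 = 1/6 ✓
b·c³: (-625/31616)·2197/125 + (-1331/62016)·(-4913/1331) + 199/384·1 = 1/4 ✓
b·(c∘Ac): (-1331/62016)·10982/9317 + 199/384·404/1393 = 1/8 ✓
b·Ac²: (-1331/62016)·(-8398/4235) + 199/384·548/6965 = 1/12 ✓
b·A²c: 199/384·16/199 = 1/24 ✓; 4 stages ⇒ order 4.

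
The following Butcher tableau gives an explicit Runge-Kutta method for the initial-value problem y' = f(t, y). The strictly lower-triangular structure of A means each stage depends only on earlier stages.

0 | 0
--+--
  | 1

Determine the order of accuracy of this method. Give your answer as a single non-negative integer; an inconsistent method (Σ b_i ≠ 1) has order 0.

b = (1)
c = (0)
Σ b_i: 1·1 = 1 ✓; 1 stage ⇒ order 1.

1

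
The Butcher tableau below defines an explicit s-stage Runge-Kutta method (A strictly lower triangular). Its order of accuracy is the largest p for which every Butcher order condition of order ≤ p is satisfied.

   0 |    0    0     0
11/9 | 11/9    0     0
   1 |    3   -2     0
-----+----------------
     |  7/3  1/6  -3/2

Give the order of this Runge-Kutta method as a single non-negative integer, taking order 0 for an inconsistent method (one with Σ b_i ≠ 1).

1

b = (7/3, 1/6, -3/2)
c = (0, 11/9, 1)
Ac = (0, 0, -22/9)
Σ b_i: 7/3·1 + 1/6·1 + (-3/2)·1 = 1 ✓
b·c: 1/6·11/9 + (-3/2)·1 = -35/27 ≠ 1/2 ⇒ order 1.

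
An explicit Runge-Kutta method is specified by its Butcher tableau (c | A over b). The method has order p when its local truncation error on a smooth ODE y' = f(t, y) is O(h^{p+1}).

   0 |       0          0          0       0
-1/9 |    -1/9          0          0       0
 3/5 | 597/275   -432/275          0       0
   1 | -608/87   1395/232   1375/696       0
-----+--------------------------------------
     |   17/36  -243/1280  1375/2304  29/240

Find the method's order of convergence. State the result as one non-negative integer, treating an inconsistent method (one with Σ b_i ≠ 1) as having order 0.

b = (17/36, -243/1280, 1375/2304, 29/240)
c = (0, -1/9, 3/5, 1)
Ac = (0, 0, 48/275, 15/29)
Σ b_i: 17/36·1 + (-243/1280)·1 + 1375/2304·1 + 29/240·1 = 1 ✓
b·c: (-243/1280)·(-1/9) + 1375/2304·3/5 + 29/240·1 = 1/2 ✓
b·c²: (-243/1280)·1/81 + 1375/2304·9/25 + 29/240·1 = 1/3 ✓
b·Ac: 1375/2304·48/275 + 29/240·15/29 = 1/6 ✓
b·c³: (-243/1280)·(-1/729) + 1375/2304·27/125 + 29/240·1 = 1/4 ✓
b·(c∘Ac): 1375/2304·144/1375 + 29/240·15/29 = 1/8 ✓
b·Ac²: 1375/2304·(-16/825) + 29/240·205/261 = 1/12 ✓
b·A²c: 29/240·10/29 = 1/24 ✓; 4 stages ⇒ order 4.

4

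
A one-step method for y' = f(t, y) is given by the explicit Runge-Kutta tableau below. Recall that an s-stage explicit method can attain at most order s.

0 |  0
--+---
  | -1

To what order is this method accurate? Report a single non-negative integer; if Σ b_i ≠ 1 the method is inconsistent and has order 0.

0

b = (-1)
c = (0)
Σ b_i: (-1)·1 = -1 ≠ 1 ⇒ order 0.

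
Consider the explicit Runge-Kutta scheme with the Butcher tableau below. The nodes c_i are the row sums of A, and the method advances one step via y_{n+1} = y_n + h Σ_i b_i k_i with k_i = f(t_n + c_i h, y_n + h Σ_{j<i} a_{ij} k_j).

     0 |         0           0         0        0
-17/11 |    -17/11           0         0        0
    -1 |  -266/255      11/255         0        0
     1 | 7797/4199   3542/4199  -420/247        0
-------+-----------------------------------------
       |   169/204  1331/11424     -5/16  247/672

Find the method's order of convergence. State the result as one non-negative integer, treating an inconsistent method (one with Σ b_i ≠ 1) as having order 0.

4

b = (169/204, 1331/11424, -5/16, 247/672)
c = (0, -17/11, -1, 1)
Ac = (0, 0, -1/15, 98/247)
Σ b_i: 169/204·1 + 1331/11424·1 + (-5/16)·1 + 247/672·1 = 1 ✓
b·c: 1331/11424·(-17/11) + (-5/16)·(-1) + 247/672·1 = 1/2 ✓
b·c²: 1331/11424·289/121 + (-5/16)·1 + 247/672·1 = 1/3 ✓
b·Ac: (-5/16)·(-1/15) + 247/672·98/247 = 1/6 ✓
b·c³: 1331/11424·(-4913/1331) + (-5/16)·(-1) + 247/672·1 = 1/4 ✓
b·(c∘Ac): (-5/16)·1/15 + 247/672·98/247 = 1/8 ✓
b·Ac²: (-5/16)·17/165 + 247/672·854/2717 = 1/12 ✓
b·A²c: 247/672·28/247 = 1/24 ✓; 4 stages ⇒ order 4.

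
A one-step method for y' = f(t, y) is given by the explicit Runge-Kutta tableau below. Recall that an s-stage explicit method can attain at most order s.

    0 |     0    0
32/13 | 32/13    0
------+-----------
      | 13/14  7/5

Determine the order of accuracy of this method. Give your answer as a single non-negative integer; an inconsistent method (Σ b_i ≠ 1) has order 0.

0

b = (13/14, 7/5)
c = (0, 32/13)
Σ b_i: 13/14·1 + 7/5·1 = 163/70 ≠ 1 ⇒ order 0.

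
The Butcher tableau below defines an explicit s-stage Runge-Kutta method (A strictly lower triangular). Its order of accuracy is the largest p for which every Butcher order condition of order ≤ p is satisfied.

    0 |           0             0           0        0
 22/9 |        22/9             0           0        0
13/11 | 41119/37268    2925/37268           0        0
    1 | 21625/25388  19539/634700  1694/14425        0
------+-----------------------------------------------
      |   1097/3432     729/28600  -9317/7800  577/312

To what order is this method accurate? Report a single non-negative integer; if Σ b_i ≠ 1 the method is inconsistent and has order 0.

b = (1097/3432, 729/28600, -9317/7800, 577/312)
c = (0, 22/9, 13/11, 1)
Ac = (0, 0, 325/1694, 247/1154)
Σ b_i: 1097/3432·1 + 729/28600·1 + (-9317/7800)·1 + 577/312·1 = 1 ✓
b·c: 729/28600·22/9 + (-9317/7800)·13/11 + 577/312·1 = 1/2 ✓
b·c²: 729/28600·484/81 + (-9317/7800)·169/121 + 577/312·1 = 1/3 ✓
b·Ac: (-9317/7800)·325/1694 + 577/312·247/1154 = 1/6 ✓
b·c³: 729/28600·10648/729 + (-9317/7800)·2197/1331 + 577/312·1 = 1/4 ✓
b·(c∘Ac): (-9317/7800)·4225/18634 + 577/312·247/1154 = 1/8 ✓
b·Ac²: (-9317/7800)·325/693 + 577/312·1807/5193 = 1/12 ✓
b·A²c: 577/312·13/577 = 1/24 ✓; 4 stages ⇒ order 4.

4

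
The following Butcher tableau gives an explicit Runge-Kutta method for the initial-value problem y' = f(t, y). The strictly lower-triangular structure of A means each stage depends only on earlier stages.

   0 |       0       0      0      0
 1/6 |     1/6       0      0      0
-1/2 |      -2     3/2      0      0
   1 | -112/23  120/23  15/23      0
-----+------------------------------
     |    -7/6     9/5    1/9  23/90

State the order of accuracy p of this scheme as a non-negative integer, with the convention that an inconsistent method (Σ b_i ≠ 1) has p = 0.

b = (-7/6, 9/5, 1/9, 23/90)
c = (0, 1/6, -1/2, 1)
Ac = (0, 0, 1/4, 25/46)
Σ b_i: (-7/6)·1 + 9/5·1 + 1/9·1 + 23/90·1 = 1 ✓
b·c: 9/5·1/6 + 1/9·(-1/2) + 23/90·1 = 1/2 ✓
b·c²: 9/5·1/36 + 1/9·1/4 + 23/90·1 = 1/3 ✓
b·Ac: 1/9·1/4 + 23/90·25/46 = 1/6 ✓
b·c³: 9/5·1/216 + 1/9·(-1/8) + 23/90·1 = 1/4 ✓
b·(c∘Ac): 1/9·(-1/8) + 23/90·25/46 = 1/8 ✓
b·Ac²: 1/9·1/24 + 23/90·85/276 = 1/12 ✓
b·A²c: 23/90·15/92 = 1/24 ✓; 4 stages ⇒ order 4.

4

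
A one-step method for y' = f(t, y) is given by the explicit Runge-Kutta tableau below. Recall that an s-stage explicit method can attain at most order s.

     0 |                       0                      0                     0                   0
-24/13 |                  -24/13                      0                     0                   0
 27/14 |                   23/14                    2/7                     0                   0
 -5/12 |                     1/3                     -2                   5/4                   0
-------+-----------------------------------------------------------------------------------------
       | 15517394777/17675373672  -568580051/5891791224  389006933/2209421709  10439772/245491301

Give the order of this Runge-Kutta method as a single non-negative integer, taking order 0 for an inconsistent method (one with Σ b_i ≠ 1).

b = (15517394777/17675373672, -568580051/5891791224, 389006933/2209421709, 10439772/245491301)
c = (0, -24/13, 27/14, -5/12)
Ac = (0, 0, -48/91, 4443/728)
Σ b_i: 15517394777/17675373672·1 + (-568580051/5891791224)·1 + 389006933/2209421709·1 + 10439772/245491301·1 = 1 ✓
b·c: (-568580051/5891791224)·(-24/13) + 389006933/2209421709·27/14 + 10439772/245491301·(-5/12) = 1/2 ✓
b·c²: (-568580051/5891791224)·576/169 + 389006933/2209421709·729/196 + 10439772/245491301·25/144 = 1/3 ✓
b·Ac: 389006933/2209421709·(-48/91) + 10439772/245491301·4443/728 = 1/6 ✓
b·c³: (-568580051/5891791224)·(-13824/2197) + 389006933/2209421709·19683/2744 + 10439772/245491301·(-125/1728) = 858041944949/459559715472 ≠ 1/4 ⇒ order 3.
b·(c∘Ac): 389006933/2209421709·(-648/637) + 10439772/245491301·(-7405/2912) = -7333763037/25531095304 ≠ 1/8
b·Ac²: 389006933/2209421709·1152/1183 + 10439772/245491301·(-287163/132496) = 7084854793/89358833564 ≠ 1/12
b·A²c: 10439772/245491301·(-60/91) = -89483760/3191386913 ≠ 1/24

3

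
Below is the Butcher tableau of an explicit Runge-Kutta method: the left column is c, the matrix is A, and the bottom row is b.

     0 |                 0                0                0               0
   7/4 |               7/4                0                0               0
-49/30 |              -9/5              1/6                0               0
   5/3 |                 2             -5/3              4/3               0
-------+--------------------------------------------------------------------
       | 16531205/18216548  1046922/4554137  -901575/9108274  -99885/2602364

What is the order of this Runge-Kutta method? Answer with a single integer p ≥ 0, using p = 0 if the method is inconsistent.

b = (16531205/18216548, 1046922/4554137, -901575/9108274, -99885/2602364)
c = (0, 7/4, -49/30, 5/3)
Ac = (0, 0, 7/24, -917/180)
Σ b_i: 16531205/18216548·1 + 1046922/4554137·1 + (-901575/9108274)·1 + (-99885/2602364)·1 = 1 ✓
b·c: 1046922/4554137·7/4 + (-901575/9108274)·(-49/30) + (-99885/2602364)·5/3 = 1/2 ✓
b·c²: 1046922/4554137·49/16 + (-901575/9108274)·2401/900 + (-99885/2602364)·25/9 = 1/3 ✓
b·Ac: (-901575/9108274)·7/24 + (-99885/2602364)·(-917/180) = 1/6 ✓
b·c³: 1046922/4554137·343/64 + (-901575/9108274)·(-117649/27000) + (-99885/2602364)·125/27 = 1391830399/936851040 ≠ 1/4 ⇒ order 3.
b·(c∘Ac): (-901575/9108274)·(-343/720) + (-99885/2602364)·(-917/108) = 69898465/187370208 ≠ 1/8
b·Ac²: (-901575/9108274)·49/96 + (-99885/2602364)·(-16709/10800) = 1037491/117106380 ≠ 1/12
b·A²c: (-99885/2602364)·7/18 = -233065/15614184 ≠ 1/24

3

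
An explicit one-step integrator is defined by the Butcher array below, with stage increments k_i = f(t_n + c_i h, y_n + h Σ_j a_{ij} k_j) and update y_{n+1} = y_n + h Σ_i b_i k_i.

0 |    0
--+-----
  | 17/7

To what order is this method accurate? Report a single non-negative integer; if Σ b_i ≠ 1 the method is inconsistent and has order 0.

0

b = (17/7)
c = (0)
Σ b_i: 17/7·1 = 17/7 ≠ 1 ⇒ order 0.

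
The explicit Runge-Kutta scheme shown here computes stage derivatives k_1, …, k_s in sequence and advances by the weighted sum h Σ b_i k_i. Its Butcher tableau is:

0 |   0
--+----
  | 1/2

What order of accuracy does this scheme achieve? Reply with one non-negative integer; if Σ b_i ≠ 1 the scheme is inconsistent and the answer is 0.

b = (1/2)
c = (0)
Σ b_i: 1/2·1 = 1/2 ≠ 1 ⇒ order 0.

0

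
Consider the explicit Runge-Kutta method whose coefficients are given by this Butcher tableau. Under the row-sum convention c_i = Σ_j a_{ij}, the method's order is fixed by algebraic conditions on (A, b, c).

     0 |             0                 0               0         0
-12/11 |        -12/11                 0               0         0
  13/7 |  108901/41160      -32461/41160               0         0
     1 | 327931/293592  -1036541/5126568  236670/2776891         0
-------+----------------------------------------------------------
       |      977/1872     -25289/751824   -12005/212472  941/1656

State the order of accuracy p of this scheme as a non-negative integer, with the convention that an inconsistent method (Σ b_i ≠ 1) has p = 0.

4

b = (977/1872, -25289/751824, -12005/212472, 941/1656)
c = (0, -12/11, 13/7, 1)
Ac = (0, 0, 2951/3430, 713/1882)
Σ b_i: 977/1872·1 + (-25289/751824)·1 + (-12005/212472)·1 + 941/1656·1 = 1 ✓
b·c: (-25289/751824)·(-12/11) + (-12005/212472)·13/7 + 941/1656·1 = 1/2 ✓
b·c²: (-25289/751824)·144/121 + (-12005/212472)·169/49 + 941/1656·1 = 1/3 ✓
b·Ac: (-12005/212472)·2951/3430 + 941/1656·713/1882 = 1/6 ✓
b·c³: (-25289/751824)·(-1728/1331) + (-12005/212472)·2197/343 + 941/1656·1 = 1/4 ✓
b·(c∘Ac): (-12005/212472)·38363/24010 + 941/1656·713/1882 = 1/8 ✓
b·Ac²: (-12005/212472)·(-17706/18865) + 941/1656·552/10351 = 1/12 ✓
b·A²c: 941/1656·69/941 = 1/24 ✓; 4 stages ⇒ order 4.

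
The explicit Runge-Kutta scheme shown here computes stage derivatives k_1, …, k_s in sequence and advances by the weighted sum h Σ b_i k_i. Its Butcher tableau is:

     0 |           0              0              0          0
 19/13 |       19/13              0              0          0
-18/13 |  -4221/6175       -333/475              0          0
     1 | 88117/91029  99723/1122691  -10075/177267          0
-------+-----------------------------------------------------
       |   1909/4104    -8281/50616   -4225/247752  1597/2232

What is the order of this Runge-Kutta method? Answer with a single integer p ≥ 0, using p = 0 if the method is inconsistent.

b = (1909/4104, -8281/50616, -4225/247752, 1597/2232)
c = (0, 19/13, -18/13, 1)
Ac = (0, 0, -333/325, 333/1597)
Σ b_i: 1909/4104·1 + (-8281/50616)·1 + (-4225/247752)·1 + 1597/2232·1 = 1 ✓
b·c: (-8281/50616)·19/13 + (-4225/247752)·(-18/13) + 1597/2232·1 = 1/2 ✓
b·c²: (-8281/50616)·361/169 + (-4225/247752)·324/169 + 1597/2232·1 = 1/3 ✓
b·Ac: (-4225/247752)·(-333/325) + 1597/2232·333/1597 = 1/6 ✓
b·c³: (-8281/50616)·6859/2197 + (-4225/247752)·(-5832/2197) + 1597/2232·1 = 1/4 ✓
b·(c∘Ac): (-4225/247752)·5994/4225 + 1597/2232·333/1597 = 1/8 ✓
b·Ac²: (-4225/247752)·(-6327/4225) + 1597/2232·129/1597 = 1/12 ✓
b·A²c: 1597/2232·93/1597 = 1/24 ✓; 4 stages ⇒ order 4.

4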